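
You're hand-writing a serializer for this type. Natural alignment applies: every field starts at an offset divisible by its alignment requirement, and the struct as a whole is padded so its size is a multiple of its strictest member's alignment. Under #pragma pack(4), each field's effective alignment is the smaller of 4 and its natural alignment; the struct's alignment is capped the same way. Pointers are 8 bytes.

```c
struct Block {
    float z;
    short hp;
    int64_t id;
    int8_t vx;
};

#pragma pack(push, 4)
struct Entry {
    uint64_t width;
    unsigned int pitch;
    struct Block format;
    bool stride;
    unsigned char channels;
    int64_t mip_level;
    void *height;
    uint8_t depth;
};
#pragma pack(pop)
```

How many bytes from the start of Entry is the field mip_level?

40

Block: 0..4  z  (4B, 4-aligned); 4..6  hp  (2B, 2-aligned); 6..8  -- padding (2B); 8..16  id  (8B, 8-aligned); 16..17  vx  (1B, 1-aligned); 17..24  -- tail padding (7B); sizeof = 24, alignof = 8
0..8  width  (8B, 4-aligned)
8..12  pitch  (4B, 4-aligned)
12..36  format  (24B, 4-aligned)
36..37  stride  (1B, 1-aligned)
37..38  channels  (1B, 1-aligned)
38..40  -- padding (2B)
40..48  mip_level  (8B, 4-aligned)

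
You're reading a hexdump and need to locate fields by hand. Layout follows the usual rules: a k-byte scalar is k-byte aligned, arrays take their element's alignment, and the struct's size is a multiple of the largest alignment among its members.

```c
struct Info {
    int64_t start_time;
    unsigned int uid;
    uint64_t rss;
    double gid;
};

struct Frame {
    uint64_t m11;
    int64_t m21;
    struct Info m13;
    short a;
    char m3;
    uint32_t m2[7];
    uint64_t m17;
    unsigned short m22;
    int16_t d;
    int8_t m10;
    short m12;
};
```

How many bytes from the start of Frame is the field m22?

Info: 0..8  start_time  (8B, 8-aligned); 8..12  uid  (4B, 4-aligned); 12..16  -- padding (4B); 16..24  rss  (8B, 8-aligned); 24..32  gid  (8B, 8-aligned); sizeof = 32, alignof = 8
0..8  m11  (8B, 8-aligned)
8..16  m21  (8B, 8-aligned)
16..48  m13  (32B, 8-aligned)
48..50  a  (2B, 2-aligned)
50..51  m3  (1B, 1-aligned)
51..52  -- padding (1B)
52..80  m2  (28B, 4-aligned)
80..88  m17  (8B, 8-aligned)
88..90  m22  (2B, 2-aligned)

88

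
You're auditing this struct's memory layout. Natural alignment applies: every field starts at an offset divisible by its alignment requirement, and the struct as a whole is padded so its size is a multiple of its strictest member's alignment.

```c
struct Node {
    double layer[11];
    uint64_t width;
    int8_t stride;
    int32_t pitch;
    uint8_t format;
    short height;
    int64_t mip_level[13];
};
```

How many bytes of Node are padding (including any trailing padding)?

@0: layer [88B, align 8] → 88
@88: width [8B, align 8] → 96
@96: stride [1B, align 1] → 97
+3 pad (align 4)
@100: pitch [4B, align 4] → 104
@104: format [1B, align 1] → 105
+1 pad (align 2)
@106: height [2B, align 2] → 108
+4 pad (align 8)
@112: mip_level [104B, align 8] → 216
size 216, align 8
data bytes 208, size 216 → padding 8

8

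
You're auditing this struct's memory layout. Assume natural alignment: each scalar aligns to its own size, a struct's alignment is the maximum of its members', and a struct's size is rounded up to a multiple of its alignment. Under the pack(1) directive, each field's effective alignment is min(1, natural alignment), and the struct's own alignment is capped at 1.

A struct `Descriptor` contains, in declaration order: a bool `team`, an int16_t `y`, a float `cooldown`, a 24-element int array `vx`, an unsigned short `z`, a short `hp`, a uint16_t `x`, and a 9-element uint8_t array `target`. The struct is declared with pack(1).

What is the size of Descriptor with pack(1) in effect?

@0: team [1B, align 1] → 1
@1: y [2B, align 1] → 3
@3: cooldown [4B, align 1] → 7
@7: vx [96B, align 1] → 103
@103: z [2B, align 1] → 105
@105: hp [2B, align 1] → 107
@107: x [2B, align 1] → 109
@109: target [9B, align 1] → 118
size 118, align 1

118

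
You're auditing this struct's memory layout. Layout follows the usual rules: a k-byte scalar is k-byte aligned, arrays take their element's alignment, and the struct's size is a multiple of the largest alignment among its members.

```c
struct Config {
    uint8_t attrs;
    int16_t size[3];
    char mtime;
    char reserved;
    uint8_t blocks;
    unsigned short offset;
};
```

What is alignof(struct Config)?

member alignments: attrs=1, size=2, mtime=1, reserved=1, blocks=1, offset=2
max = 2

2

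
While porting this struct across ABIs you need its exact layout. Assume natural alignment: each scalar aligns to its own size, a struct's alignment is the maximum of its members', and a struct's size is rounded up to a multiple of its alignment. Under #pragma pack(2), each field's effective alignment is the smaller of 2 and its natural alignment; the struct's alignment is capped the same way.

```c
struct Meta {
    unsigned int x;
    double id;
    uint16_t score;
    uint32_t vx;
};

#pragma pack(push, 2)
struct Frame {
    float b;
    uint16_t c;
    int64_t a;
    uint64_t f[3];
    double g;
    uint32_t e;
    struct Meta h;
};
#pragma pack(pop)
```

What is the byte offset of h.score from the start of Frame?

Meta: @0: x [4B, align 4] → 4; +4 pad (align 8); @8: id [8B, align 8] → 16; @16: score [2B, align 2] → 18; +2 pad (align 4); @20: vx [4B, align 4] → 24; size 24, align 8
@0: b [4B, align 2] → 4
@4: c [2B, align 2] → 6
@6: a [8B, align 2] → 14
@14: f [24B, align 2] → 38
@38: g [8B, align 2] → 46
@46: e [4B, align 2] → 50
@50: h [24B, align 2] → 74
within Meta: score at 16
50 + 16 = 66

66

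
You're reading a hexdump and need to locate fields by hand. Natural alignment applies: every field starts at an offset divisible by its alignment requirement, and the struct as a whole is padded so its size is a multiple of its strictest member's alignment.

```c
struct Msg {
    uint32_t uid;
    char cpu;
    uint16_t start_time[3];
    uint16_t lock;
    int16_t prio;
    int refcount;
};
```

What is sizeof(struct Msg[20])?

400

0..4  uid  (4B, 4-aligned)
4..5  cpu  (1B, 1-aligned)
5..6  -- padding (1B)
6..12  start_time  (6B, 2-aligned)
12..14  lock  (2B, 2-aligned)
14..16  prio  (2B, 2-aligned)
16..20  refcount  (4B, 4-aligned)
sizeof = 20, alignof = 4
array of 20: 20 × 20 = 400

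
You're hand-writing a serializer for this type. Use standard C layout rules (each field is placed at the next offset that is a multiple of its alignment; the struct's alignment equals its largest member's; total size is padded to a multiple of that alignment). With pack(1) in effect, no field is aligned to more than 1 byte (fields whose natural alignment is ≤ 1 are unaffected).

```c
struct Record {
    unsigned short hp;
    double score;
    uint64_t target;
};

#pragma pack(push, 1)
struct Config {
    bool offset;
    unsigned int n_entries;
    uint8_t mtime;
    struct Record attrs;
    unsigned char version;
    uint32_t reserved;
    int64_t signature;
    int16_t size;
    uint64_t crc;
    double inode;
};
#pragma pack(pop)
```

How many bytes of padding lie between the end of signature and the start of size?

Record: @0: hp [2B, align 2] → 2; +6 pad (align 8); @8: score [8B, align 8] → 16; @16: target [8B, align 8] → 24; size 24, align 8
@0: offset [1B, align 1] → 1
@1: n_entries [4B, align 1] → 5
@5: mtime [1B, align 1] → 6
@6: attrs [24B, align 1] → 30
@30: version [1B, align 1] → 31
@31: reserved [4B, align 1] → 35
@35: signature [8B, align 1] → 43
@43: size [2B, align 1] → 45

0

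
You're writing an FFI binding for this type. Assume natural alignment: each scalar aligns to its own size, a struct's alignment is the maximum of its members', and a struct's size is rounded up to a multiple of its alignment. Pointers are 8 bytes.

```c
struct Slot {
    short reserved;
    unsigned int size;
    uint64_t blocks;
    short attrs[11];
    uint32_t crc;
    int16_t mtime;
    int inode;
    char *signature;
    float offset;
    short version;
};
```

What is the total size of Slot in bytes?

72

reserved at 0 (size 2, align 2) → ends 2
pad 2 to align 4 for size
size at 4 (size 4, align 4) → ends 8
blocks at 8 (size 8, align 8) → ends 16
attrs at 16 (size 22, align 2) → ends 38
pad 2 to align 4 for crc
crc at 40 (size 4, align 4) → ends 44
mtime at 44 (size 2, align 2) → ends 46
pad 2 to align 4 for inode
inode at 48 (size 4, align 4) → ends 52
pad 4 to align 8 for signature
signature at 56 (size 8, align 8) → ends 64
offset at 64 (size 4, align 4) → ends 68
version at 68 (size 2, align 2) → ends 70
tail pad 2 to reach multiple of 8
total 72 bytes, alignment 8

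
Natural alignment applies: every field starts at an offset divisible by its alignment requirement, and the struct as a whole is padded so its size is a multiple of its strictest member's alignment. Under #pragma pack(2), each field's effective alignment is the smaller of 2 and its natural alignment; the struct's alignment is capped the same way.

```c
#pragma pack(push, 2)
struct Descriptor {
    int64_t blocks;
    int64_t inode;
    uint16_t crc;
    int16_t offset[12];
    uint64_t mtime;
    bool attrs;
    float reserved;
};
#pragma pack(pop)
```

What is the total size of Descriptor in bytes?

56

blocks at 0 (size 8, align 2) → ends 8
inode at 8 (size 8, align 2) → ends 16
crc at 16 (size 2, align 2) → ends 18
offset at 18 (size 24, align 2) → ends 42
mtime at 42 (size 8, align 2) → ends 50
attrs at 50 (size 1, align 1) → ends 51
pad 1 to align 2 for reserved
reserved at 52 (size 4, align 2) → ends 56
total 56 bytes, alignment 2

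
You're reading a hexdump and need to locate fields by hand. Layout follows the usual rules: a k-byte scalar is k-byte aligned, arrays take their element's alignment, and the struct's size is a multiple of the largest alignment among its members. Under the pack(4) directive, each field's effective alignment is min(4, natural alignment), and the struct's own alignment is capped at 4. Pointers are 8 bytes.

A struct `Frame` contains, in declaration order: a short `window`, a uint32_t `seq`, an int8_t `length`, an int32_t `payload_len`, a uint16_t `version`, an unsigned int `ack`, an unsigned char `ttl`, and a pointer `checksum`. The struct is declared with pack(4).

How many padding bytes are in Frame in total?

10

0..2  window  (2B, 2-aligned)
2..4  -- padding (2B)
4..8  seq  (4B, 4-aligned)
8..9  length  (1B, 1-aligned)
9..12  -- padding (3B)
12..16  payload_len  (4B, 4-aligned)
16..18  version  (2B, 2-aligned)
18..20  -- padding (2B)
20..24  ack  (4B, 4-aligned)
24..25  ttl  (1B, 1-aligned)
25..28  -- padding (3B)
28..36  checksum  (8B, 4-aligned)
sizeof = 36, alignof = 4
data bytes 26, size 36 → padding 10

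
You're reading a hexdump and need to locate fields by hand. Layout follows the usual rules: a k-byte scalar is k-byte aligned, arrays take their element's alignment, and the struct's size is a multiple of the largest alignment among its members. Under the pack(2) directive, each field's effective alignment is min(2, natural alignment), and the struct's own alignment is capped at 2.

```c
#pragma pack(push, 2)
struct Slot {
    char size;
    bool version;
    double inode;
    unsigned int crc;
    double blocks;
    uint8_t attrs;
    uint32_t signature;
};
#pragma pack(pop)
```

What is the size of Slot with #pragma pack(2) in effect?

@0: size [1B, align 1] → 1
@1: version [1B, align 1] → 2
@2: inode [8B, align 2] → 10
@10: crc [4B, align 2] → 14
@14: blocks [8B, align 2] → 22
@22: attrs [1B, align 1] → 23
+1 pad (align 2)
@24: signature [4B, align 2] → 28
size 28, align 2

28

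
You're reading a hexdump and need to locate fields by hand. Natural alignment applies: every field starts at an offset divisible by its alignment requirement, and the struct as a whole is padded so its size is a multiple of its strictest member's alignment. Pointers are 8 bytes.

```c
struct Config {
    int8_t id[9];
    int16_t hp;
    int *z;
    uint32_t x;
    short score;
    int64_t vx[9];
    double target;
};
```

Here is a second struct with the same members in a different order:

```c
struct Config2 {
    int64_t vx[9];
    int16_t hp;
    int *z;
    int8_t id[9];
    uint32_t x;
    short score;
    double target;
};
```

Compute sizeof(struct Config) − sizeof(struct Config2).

id at 0 (size 9, align 1) → ends 9
pad 1 to align 2 for hp
hp at 10 (size 2, align 2) → ends 12
pad 4 to align 8 for z
z at 16 (size 8, align 8) → ends 24
x at 24 (size 4, align 4) → ends 28
score at 28 (size 2, align 2) → ends 30
pad 2 to align 8 for vx
vx at 32 (size 72, align 8) → ends 104
target at 104 (size 8, align 8) → ends 112
total 112 bytes, alignment 8
— Config2 —
vx at 0 (size 72, align 8) → ends 72
hp at 72 (size 2, align 2) → ends 74
pad 6 to align 8 for z
z at 80 (size 8, align 8) → ends 88
id at 88 (size 9, align 1) → ends 97
pad 3 to align 4 for x
x at 100 (size 4, align 4) → ends 104
score at 104 (size 2, align 2) → ends 106
pad 6 to align 8 for target
target at 112 (size 8, align 8) → ends 120
total 120 bytes, alignment 8
112 − 120 = -8

-8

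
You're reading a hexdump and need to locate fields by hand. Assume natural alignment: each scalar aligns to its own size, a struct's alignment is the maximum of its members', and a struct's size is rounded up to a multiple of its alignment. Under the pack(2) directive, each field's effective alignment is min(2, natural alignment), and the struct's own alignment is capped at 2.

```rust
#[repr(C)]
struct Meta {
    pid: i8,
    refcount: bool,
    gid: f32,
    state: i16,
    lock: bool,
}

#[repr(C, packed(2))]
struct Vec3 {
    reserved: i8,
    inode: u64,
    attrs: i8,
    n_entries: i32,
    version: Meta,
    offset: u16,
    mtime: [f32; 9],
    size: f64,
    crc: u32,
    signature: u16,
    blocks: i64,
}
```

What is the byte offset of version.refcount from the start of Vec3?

17

Meta: pid at 0 (size 1, align 1) → ends 1; refcount at 1 (size 1, align 1) → ends 2; pad 2 to align 4 for gid; gid at 4 (size 4, align 4) → ends 8; state at 8 (size 2, align 2) → ends 10; lock at 10 (size 1, align 1) → ends 11; tail pad 1 to reach multiple of 4; total 12 bytes, alignment 4
reserved at 0 (size 1, align 1) → ends 1
pad 1 to align 2 for inode
inode at 2 (size 8, align 2) → ends 10
attrs at 10 (size 1, align 1) → ends 11
pad 1 to align 2 for n_entries
n_entries at 12 (size 4, align 2) → ends 16
version at 16 (size 12, align 2) → ends 28
within Meta: refcount at 1
16 + 1 = 17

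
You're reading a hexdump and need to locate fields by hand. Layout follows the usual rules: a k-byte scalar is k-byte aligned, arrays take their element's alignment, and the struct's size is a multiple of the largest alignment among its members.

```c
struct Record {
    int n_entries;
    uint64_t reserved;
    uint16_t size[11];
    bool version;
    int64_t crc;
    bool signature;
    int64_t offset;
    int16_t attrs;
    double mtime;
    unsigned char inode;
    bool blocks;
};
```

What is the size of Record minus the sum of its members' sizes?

24

n_entries at 0 (size 4, align 4) → ends 4
pad 4 to align 8 for reserved
reserved at 8 (size 8, align 8) → ends 16
size at 16 (size 22, align 2) → ends 38
version at 38 (size 1, align 1) → ends 39
pad 1 to align 8 for crc
crc at 40 (size 8, align 8) → ends 48
signature at 48 (size 1, align 1) → ends 49
pad 7 to align 8 for offset
offset at 56 (size 8, align 8) → ends 64
attrs at 64 (size 2, align 2) → ends 66
pad 6 to align 8 for mtime
mtime at 72 (size 8, align 8) → ends 80
inode at 80 (size 1, align 1) → ends 81
blocks at 81 (size 1, align 1) → ends 82
tail pad 6 to reach multiple of 8
total 88 bytes, alignment 8
data bytes 64, size 88 → padding 24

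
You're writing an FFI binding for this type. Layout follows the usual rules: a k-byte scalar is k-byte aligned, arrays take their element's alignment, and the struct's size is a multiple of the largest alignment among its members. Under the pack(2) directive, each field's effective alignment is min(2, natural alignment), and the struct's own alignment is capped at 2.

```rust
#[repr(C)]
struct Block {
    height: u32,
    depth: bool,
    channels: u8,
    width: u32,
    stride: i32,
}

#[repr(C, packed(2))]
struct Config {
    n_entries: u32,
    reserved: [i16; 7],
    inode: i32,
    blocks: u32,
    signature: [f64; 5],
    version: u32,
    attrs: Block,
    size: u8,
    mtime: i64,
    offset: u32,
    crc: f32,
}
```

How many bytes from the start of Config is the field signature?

Block: @0: height [4B, align 4] → 4; @4: depth [1B, align 1] → 5; @5: channels [1B, align 1] → 6; +2 pad (align 4); @8: width [4B, align 4] → 12; @12: stride [4B, align 4] → 16; size 16, align 4
@0: n_entries [4B, align 2] → 4
@4: reserved [14B, align 2] → 18
@18: inode [4B, align 2] → 22
@22: blocks [4B, align 2] → 26
@26: signature [40B, align 2] → 66

26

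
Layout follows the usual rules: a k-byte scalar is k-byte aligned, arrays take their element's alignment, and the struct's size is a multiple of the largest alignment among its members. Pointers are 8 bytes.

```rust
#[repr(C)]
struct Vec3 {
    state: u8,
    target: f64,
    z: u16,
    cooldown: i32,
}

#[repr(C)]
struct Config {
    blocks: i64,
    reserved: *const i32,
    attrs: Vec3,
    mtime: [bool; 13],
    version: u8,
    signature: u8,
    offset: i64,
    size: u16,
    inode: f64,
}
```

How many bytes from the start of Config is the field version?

Vec3: @0: state [1B, align 1] → 1; +7 pad (align 8); @8: target [8B, align 8] → 16; @16: z [2B, align 2] → 18; +2 pad (align 4); @20: cooldown [4B, align 4] → 24; size 24, align 8
@0: blocks [8B, align 8] → 8
@8: reserved [8B, align 8] → 16
@16: attrs [24B, align 8] → 40
@40: mtime [13B, align 1] → 53
@53: version [1B, align 1] → 54

53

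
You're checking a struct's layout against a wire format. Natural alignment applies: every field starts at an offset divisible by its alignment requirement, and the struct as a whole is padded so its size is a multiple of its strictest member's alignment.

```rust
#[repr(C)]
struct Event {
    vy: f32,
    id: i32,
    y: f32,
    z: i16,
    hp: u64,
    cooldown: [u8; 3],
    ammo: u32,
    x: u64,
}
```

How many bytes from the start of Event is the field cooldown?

0..4  vy  (4B, 4-aligned)
4..8  id  (4B, 4-aligned)
8..12  y  (4B, 4-aligned)
12..14  z  (2B, 2-aligned)
14..16  -- padding (2B)
16..24  hp  (8B, 8-aligned)
24..27  cooldown  (3B, 1-aligned)

24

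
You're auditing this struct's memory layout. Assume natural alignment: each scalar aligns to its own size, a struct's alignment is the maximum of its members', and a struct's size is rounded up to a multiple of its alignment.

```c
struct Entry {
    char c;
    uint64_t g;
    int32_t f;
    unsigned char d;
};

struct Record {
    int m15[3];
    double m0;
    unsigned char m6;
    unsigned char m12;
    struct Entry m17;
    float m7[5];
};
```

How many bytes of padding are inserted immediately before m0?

Entry: @0: c [1B, align 1] → 1; +7 pad (align 8); @8: g [8B, align 8] → 16; @16: f [4B, align 4] → 20; @20: d [1B, align 1] → 21; +3 tail pad (align 8); size 24, align 8
@0: m15 [12B, align 4] → 12
+4 pad (align 8)
@16: m0 [8B, align 8] → 24

4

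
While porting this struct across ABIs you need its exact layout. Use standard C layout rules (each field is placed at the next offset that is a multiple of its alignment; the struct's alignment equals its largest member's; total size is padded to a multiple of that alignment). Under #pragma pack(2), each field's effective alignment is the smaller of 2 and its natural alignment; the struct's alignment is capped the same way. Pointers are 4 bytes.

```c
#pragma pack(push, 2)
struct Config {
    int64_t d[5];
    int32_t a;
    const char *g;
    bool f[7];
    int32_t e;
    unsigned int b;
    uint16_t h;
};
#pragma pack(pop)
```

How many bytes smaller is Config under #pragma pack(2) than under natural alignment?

natural layout:
  @0: d [40B, align 8] → 40
  @40: a [4B, align 4] → 44
  @44: g [4B, align 4] → 48
  @48: f [7B, align 1] → 55
  +1 pad (align 4)
  @56: e [4B, align 4] → 60
  @60: b [4B, align 4] → 64
  @64: h [2B, align 2] → 66
  +6 tail pad (align 8)
  size 72, align 8
packed(2) layout:
  @0: d [40B, align 2] → 40
  @40: a [4B, align 2] → 44
  @44: g [4B, align 2] → 48
  @48: f [7B, align 1] → 55
  +1 pad (align 2)
  @56: e [4B, align 2] → 60
  @60: b [4B, align 2] → 64
  @64: h [2B, align 2] → 66
  size 66, align 2
72 − 66 = 6

6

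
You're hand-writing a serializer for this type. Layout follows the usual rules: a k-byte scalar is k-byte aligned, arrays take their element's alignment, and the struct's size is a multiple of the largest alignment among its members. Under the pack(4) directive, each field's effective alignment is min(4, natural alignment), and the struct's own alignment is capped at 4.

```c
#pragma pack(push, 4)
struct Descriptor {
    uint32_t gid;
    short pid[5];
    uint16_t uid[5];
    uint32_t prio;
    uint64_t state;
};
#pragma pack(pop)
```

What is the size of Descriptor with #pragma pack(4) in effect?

gid at 0 (size 4, align 4) → ends 4
pid at 4 (size 10, align 2) → ends 14
uid at 14 (size 10, align 2) → ends 24
prio at 24 (size 4, align 4) → ends 28
state at 28 (size 8, align 4) → ends 36
total 36 bytes, alignment 4

36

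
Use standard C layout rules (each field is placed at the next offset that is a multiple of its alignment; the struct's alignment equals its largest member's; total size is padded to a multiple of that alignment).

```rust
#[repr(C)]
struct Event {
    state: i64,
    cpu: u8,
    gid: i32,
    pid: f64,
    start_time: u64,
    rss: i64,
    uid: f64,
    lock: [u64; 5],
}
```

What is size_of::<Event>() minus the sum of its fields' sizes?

3

0..8  state  (8B, 8-aligned)
8..9  cpu  (1B, 1-aligned)
9..12  -- padding (3B)
12..16  gid  (4B, 4-aligned)
16..24  pid  (8B, 8-aligned)
24..32  start_time  (8B, 8-aligned)
32..40  rss  (8B, 8-aligned)
40..48  uid  (8B, 8-aligned)
48..88  lock  (40B, 8-aligned)
sizeof = 88, alignof = 8
data bytes 85, size 88 → padding 3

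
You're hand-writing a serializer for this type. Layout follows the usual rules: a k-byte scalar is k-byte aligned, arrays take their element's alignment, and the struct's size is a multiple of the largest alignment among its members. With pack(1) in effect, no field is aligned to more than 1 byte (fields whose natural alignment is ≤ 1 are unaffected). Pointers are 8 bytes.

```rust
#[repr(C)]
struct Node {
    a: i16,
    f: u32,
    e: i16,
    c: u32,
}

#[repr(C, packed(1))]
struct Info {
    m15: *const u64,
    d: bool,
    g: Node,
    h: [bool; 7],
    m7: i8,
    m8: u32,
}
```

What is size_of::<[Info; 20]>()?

740

Node: 0..2  a  (2B, 2-aligned); 2..4  -- padding (2B); 4..8  f  (4B, 4-aligned); 8..10  e  (2B, 2-aligned); 10..12  -- padding (2B); 12..16  c  (4B, 4-aligned); sizeof = 16, alignof = 4
0..8  m15  (8B, 1-aligned)
8..9  d  (1B, 1-aligned)
9..25  g  (16B, 1-aligned)
25..32  h  (7B, 1-aligned)
32..33  m7  (1B, 1-aligned)
33..37  m8  (4B, 1-aligned)
sizeof = 37, alignof = 1
array of 20: 20 × 37 = 740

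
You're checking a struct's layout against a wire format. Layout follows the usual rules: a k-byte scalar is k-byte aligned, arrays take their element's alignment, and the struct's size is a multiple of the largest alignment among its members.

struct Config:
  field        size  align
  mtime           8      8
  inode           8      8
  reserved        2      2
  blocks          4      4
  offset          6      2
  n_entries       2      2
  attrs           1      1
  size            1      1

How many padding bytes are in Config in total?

8

mtime at 0 (size 8, align 8) → ends 8
inode at 8 (size 8, align 8) → ends 16
reserved at 16 (size 2, align 2) → ends 18
pad 2 to align 4 for blocks
blocks at 20 (size 4, align 4) → ends 24
offset at 24 (size 6, align 2) → ends 30
n_entries at 30 (size 2, align 2) → ends 32
attrs at 32 (size 1, align 1) → ends 33
size at 33 (size 1, align 1) → ends 34
tail pad 6 to reach multiple of 8
total 40 bytes, alignment 8
data bytes 32, size 40 → padding 8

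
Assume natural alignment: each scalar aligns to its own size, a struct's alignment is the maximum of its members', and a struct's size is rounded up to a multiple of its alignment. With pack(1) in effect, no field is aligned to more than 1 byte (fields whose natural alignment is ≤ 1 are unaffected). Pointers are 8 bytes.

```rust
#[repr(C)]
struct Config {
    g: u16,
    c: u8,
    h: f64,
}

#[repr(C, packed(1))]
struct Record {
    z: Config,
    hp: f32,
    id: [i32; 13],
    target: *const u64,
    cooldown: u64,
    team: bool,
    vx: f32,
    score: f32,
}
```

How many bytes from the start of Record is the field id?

Config: g at 0 (size 2, align 2) → ends 2; c at 2 (size 1, align 1) → ends 3; pad 5 to align 8 for h; h at 8 (size 8, align 8) → ends 16; total 16 bytes, alignment 8
z at 0 (size 16, align 1) → ends 16
hp at 16 (size 4, align 1) → ends 20
id at 20 (size 52, align 1) → ends 72

20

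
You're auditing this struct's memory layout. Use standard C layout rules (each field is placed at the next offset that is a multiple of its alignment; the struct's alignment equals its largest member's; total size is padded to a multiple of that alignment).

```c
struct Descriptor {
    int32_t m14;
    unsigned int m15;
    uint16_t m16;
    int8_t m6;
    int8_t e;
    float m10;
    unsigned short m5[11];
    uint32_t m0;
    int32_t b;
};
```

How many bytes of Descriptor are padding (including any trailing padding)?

0..4  m14  (4B, 4-aligned)
4..8  m15  (4B, 4-aligned)
8..10  m16  (2B, 2-aligned)
10..11  m6  (1B, 1-aligned)
11..12  e  (1B, 1-aligned)
12..16  m10  (4B, 4-aligned)
16..38  m5  (22B, 2-aligned)
38..40  -- padding (2B)
40..44  m0  (4B, 4-aligned)
44..48  b  (4B, 4-aligned)
sizeof = 48, alignof = 4
data bytes 46, size 48 → padding 2

2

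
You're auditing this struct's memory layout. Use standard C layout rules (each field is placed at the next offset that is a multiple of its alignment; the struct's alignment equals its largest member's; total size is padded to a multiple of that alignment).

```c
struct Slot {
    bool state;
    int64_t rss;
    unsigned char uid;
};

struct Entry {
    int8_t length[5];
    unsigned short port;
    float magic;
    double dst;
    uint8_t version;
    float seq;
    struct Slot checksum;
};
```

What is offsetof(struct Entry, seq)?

Slot: @0: state [1B, align 1] → 1; +7 pad (align 8); @8: rss [8B, align 8] → 16; @16: uid [1B, align 1] → 17; +7 tail pad (align 8); size 24, align 8
@0: length [5B, align 1] → 5
+1 pad (align 2)
@6: port [2B, align 2] → 8
@8: magic [4B, align 4] → 12
+4 pad (align 8)
@16: dst [8B, align 8] → 24
@24: version [1B, align 1] → 25
+3 pad (align 4)
@28: seq [4B, align 4] → 32

28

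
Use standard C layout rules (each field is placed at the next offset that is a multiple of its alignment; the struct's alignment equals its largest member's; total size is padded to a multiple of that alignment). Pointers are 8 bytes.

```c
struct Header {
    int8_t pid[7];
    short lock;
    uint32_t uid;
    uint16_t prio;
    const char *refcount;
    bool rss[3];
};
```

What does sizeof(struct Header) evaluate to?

pid at 0 (size 7, align 1) → ends 7
pad 1 to align 2 for lock
lock at 8 (size 2, align 2) → ends 10
pad 2 to align 4 for uid
uid at 12 (size 4, align 4) → ends 16
prio at 16 (size 2, align 2) → ends 18
pad 6 to align 8 for refcount
refcount at 24 (size 8, align 8) → ends 32
rss at 32 (size 3, align 1) → ends 35
tail pad 5 to reach multiple of 8
total 40 bytes, alignment 8

40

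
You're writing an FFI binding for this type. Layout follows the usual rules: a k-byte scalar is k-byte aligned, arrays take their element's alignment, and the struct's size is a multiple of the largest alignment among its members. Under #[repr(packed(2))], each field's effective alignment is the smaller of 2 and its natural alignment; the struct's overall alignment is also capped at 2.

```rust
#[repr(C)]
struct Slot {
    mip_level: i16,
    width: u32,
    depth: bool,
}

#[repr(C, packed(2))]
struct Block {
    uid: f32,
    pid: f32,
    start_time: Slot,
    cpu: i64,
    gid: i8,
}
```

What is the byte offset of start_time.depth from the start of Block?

Slot: mip_level at 0 (size 2, align 2) → ends 2; pad 2 to align 4 for width; width at 4 (size 4, align 4) → ends 8; depth at 8 (size 1, align 1) → ends 9; tail pad 3 to reach multiple of 4; total 12 bytes, alignment 4
uid at 0 (size 4, align 2) → ends 4
pid at 4 (size 4, align 2) → ends 8
start_time at 8 (size 12, align 2) → ends 20
within Slot: depth at 8
8 + 8 = 16

16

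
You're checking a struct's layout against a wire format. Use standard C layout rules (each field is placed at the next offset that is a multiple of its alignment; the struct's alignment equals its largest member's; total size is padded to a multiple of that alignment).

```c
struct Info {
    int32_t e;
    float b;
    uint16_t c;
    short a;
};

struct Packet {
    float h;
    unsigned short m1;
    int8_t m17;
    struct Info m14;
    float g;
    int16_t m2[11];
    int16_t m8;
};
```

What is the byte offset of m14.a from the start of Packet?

18

Info: e at 0 (size 4, align 4) → ends 4; b at 4 (size 4, align 4) → ends 8; c at 8 (size 2, align 2) → ends 10; a at 10 (size 2, align 2) → ends 12; total 12 bytes, alignment 4
h at 0 (size 4, align 4) → ends 4
m1 at 4 (size 2, align 2) → ends 6
m17 at 6 (size 1, align 1) → ends 7
pad 1 to align 4 for m14
m14 at 8 (size 12, align 4) → ends 20
within Info: a at 10
8 + 10 = 18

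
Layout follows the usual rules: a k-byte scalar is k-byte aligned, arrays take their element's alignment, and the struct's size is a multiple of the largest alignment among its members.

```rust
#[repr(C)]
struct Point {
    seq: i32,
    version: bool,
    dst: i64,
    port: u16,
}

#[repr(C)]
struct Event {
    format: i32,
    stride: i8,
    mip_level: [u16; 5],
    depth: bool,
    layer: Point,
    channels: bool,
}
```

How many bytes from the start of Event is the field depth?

16

Point: seq at 0 (size 4, align 4) → ends 4; version at 4 (size 1, align 1) → ends 5; pad 3 to align 8 for dst; dst at 8 (size 8, align 8) → ends 16; port at 16 (size 2, align 2) → ends 18; tail pad 6 to reach multiple of 8; total 24 bytes, alignment 8
format at 0 (size 4, align 4) → ends 4
stride at 4 (size 1, align 1) → ends 5
pad 1 to align 2 for mip_level
mip_level at 6 (size 10, align 2) → ends 16
depth at 16 (size 1, align 1) → ends 17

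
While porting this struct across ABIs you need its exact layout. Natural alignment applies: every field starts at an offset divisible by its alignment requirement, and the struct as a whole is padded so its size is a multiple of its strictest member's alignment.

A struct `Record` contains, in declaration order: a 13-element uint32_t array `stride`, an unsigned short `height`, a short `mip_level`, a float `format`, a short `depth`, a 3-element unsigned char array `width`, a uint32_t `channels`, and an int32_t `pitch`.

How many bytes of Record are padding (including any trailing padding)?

@0: stride [52B, align 4] → 52
@52: height [2B, align 2] → 54
@54: mip_level [2B, align 2] → 56
@56: format [4B, align 4] → 60
@60: depth [2B, align 2] → 62
@62: width [3B, align 1] → 65
+3 pad (align 4)
@68: channels [4B, align 4] → 72
@72: pitch [4B, align 4] → 76
size 76, align 4
data bytes 73, size 76 → padding 3

3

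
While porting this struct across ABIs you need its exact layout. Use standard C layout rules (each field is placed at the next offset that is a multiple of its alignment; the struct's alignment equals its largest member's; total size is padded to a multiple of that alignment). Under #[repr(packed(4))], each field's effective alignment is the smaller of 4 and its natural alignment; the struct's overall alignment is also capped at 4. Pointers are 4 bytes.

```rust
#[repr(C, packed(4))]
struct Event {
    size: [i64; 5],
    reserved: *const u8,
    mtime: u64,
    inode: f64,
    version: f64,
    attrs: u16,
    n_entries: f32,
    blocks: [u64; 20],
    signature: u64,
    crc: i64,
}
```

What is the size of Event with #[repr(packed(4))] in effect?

252

@0: size [40B, align 4] → 40
@40: reserved [4B, align 4] → 44
@44: mtime [8B, align 4] → 52
@52: inode [8B, align 4] → 60
@60: version [8B, align 4] → 68
@68: attrs [2B, align 2] → 70
+2 pad (align 4)
@72: n_entries [4B, align 4] → 76
@76: blocks [160B, align 4] → 236
@236: signature [8B, align 4] → 244
@244: crc [8B, align 4] → 252
size 252, align 4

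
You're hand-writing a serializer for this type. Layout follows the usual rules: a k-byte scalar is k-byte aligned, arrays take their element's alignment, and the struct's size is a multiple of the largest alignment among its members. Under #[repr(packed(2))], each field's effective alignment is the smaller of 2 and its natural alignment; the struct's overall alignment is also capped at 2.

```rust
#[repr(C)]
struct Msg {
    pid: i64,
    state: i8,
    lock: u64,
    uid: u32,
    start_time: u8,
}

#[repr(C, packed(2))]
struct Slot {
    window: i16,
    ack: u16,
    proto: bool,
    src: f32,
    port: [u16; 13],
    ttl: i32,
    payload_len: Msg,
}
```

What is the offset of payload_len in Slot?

Msg: @0: pid [8B, align 8] → 8; @8: state [1B, align 1] → 9; +7 pad (align 8); @16: lock [8B, align 8] → 24; @24: uid [4B, align 4] → 28; @28: start_time [1B, align 1] → 29; +3 tail pad (align 8); size 32, align 8
@0: window [2B, align 2] → 2
@2: ack [2B, align 2] → 4
@4: proto [1B, align 1] → 5
+1 pad (align 2)
@6: src [4B, align 2] → 10
@10: port [26B, align 2] → 36
@36: ttl [4B, align 2] → 40
@40: payload_len [32B, align 2] → 72

40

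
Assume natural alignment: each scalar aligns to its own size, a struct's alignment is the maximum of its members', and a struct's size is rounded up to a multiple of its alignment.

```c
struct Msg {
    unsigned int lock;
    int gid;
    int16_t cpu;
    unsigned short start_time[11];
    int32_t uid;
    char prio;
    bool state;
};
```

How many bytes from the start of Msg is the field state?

@0: lock [4B, align 4] → 4
@4: gid [4B, align 4] → 8
@8: cpu [2B, align 2] → 10
@10: start_time [22B, align 2] → 32
@32: uid [4B, align 4] → 36
@36: prio [1B, align 1] → 37
@37: state [1B, align 1] → 38

37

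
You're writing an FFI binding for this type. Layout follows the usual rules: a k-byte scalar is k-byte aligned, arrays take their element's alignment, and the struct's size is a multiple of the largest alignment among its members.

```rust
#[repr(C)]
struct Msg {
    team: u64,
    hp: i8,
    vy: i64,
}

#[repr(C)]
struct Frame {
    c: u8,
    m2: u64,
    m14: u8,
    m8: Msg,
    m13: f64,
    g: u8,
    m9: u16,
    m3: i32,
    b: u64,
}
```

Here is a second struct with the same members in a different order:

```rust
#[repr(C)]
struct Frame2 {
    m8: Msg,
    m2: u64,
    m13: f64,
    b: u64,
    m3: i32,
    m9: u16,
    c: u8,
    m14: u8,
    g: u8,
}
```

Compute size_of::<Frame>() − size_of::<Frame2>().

Msg: @0: team [8B, align 8] → 8; @8: hp [1B, align 1] → 9; +7 pad (align 8); @16: vy [8B, align 8] → 24; size 24, align 8
@0: c [1B, align 1] → 1
+7 pad (align 8)
@8: m2 [8B, align 8] → 16
@16: m14 [1B, align 1] → 17
+7 pad (align 8)
@24: m8 [24B, align 8] → 48
@48: m13 [8B, align 8] → 56
@56: g [1B, align 1] → 57
+1 pad (align 2)
@58: m9 [2B, align 2] → 60
@60: m3 [4B, align 4] → 64
@64: b [8B, align 8] → 72
size 72, align 8
— Frame2 —
@0: m8 [24B, align 8] → 24
@24: m2 [8B, align 8] → 32
@32: m13 [8B, align 8] → 40
@40: b [8B, align 8] → 48
@48: m3 [4B, align 4] → 52
@52: m9 [2B, align 2] → 54
@54: c [1B, align 1] → 55
@55: m14 [1B, align 1] → 56
@56: g [1B, align 1] → 57
+7 tail pad (align 8)
size 64, align 8
72 − 64 = 8

8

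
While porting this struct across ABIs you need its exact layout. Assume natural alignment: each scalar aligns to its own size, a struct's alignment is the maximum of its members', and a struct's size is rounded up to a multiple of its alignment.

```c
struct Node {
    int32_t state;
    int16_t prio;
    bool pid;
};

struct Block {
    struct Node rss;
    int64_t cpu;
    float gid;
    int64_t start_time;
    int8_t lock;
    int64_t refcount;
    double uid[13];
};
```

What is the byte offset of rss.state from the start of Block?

0

Node: 0..4  state  (4B, 4-aligned); 4..6  prio  (2B, 2-aligned); 6..7  pid  (1B, 1-aligned); 7..8  -- tail padding (1B); sizeof = 8, alignof = 4
0..8  rss  (8B, 4-aligned)
within Node: state at 0
0 + 0 = 0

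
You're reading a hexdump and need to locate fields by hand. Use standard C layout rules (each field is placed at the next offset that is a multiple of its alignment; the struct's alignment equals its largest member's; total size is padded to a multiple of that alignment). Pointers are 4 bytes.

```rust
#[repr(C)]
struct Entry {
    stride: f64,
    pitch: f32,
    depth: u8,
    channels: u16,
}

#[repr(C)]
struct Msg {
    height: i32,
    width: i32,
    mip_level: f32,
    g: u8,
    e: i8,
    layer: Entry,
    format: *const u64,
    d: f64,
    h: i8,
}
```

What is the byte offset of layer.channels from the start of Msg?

Entry: stride at 0 (size 8, align 8) → ends 8; pitch at 8 (size 4, align 4) → ends 12; depth at 12 (size 1, align 1) → ends 13; pad 1 to align 2 for channels; channels at 14 (size 2, align 2) → ends 16; total 16 bytes, alignment 8
height at 0 (size 4, align 4) → ends 4
width at 4 (size 4, align 4) → ends 8
mip_level at 8 (size 4, align 4) → ends 12
g at 12 (size 1, align 1) → ends 13
e at 13 (size 1, align 1) → ends 14
pad 2 to align 8 for layer
layer at 16 (size 16, align 8) → ends 32
within Entry: channels at 14
16 + 14 = 30

30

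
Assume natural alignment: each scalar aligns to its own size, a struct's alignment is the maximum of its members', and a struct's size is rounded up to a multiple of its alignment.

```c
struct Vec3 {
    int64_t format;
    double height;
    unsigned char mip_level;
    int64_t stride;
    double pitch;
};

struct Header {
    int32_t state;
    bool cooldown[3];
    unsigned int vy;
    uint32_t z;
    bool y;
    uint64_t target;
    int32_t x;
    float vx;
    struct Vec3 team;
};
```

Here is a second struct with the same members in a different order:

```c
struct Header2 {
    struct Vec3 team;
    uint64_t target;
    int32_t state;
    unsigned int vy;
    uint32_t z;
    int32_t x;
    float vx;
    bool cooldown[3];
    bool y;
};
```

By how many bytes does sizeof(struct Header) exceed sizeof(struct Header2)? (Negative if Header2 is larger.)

8

Vec3: format at 0 (size 8, align 8) → ends 8; height at 8 (size 8, align 8) → ends 16; mip_level at 16 (size 1, align 1) → ends 17; pad 7 to align 8 for stride; stride at 24 (size 8, align 8) → ends 32; pitch at 32 (size 8, align 8) → ends 40; total 40 bytes, alignment 8
state at 0 (size 4, align 4) → ends 4
cooldown at 4 (size 3, align 1) → ends 7
pad 1 to align 4 for vy
vy at 8 (size 4, align 4) → ends 12
z at 12 (size 4, align 4) → ends 16
y at 16 (size 1, align 1) → ends 17
pad 7 to align 8 for target
target at 24 (size 8, align 8) → ends 32
x at 32 (size 4, align 4) → ends 36
vx at 36 (size 4, align 4) → ends 40
team at 40 (size 40, align 8) → ends 80
total 80 bytes, alignment 8
— Header2 —
team at 0 (size 40, align 8) → ends 40
target at 40 (size 8, align 8) → ends 48
state at 48 (size 4, align 4) → ends 52
vy at 52 (size 4, align 4) → ends 56
z at 56 (size 4, align 4) → ends 60
x at 60 (size 4, align 4) → ends 64
vx at 64 (size 4, align 4) → ends 68
cooldown at 68 (size 3, align 1) → ends 71
y at 71 (size 1, align 1) → ends 72
total 72 bytes, alignment 8
80 − 72 = 8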